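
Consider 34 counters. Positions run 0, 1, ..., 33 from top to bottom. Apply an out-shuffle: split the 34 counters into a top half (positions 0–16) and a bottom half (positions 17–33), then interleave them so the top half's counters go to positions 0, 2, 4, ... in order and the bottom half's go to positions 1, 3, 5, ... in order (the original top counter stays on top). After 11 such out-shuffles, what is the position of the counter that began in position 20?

7

Track the counter's position through each out-shuffle:
20 → 7 → 14 → 28 → 23 → 13 → 26 → 19 → 5 → 10 → 20 → 7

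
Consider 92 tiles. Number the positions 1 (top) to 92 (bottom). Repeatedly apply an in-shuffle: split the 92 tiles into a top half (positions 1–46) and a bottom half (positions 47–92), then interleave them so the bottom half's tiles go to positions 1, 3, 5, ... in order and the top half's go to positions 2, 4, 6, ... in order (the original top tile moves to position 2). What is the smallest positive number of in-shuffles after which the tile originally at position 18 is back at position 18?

Follow position 18 under repeated in-shuffles:
18 → 36 → 72 → 51 → 9 → 18
It first returns after 5 in-shuffles.

5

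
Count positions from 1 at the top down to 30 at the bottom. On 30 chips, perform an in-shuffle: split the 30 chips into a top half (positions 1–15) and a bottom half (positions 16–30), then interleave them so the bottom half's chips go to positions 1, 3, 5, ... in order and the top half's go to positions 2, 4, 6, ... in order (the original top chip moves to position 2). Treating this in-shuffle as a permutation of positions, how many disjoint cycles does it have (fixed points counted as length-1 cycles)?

6

Trace each unvisited position around until it returns:
(1 2 4 8 16) (3 6 12 24 17) (5 10 20 9 18) (7 14 28 25 19) (11 22 13 26 21) (15 30 29 27 23)
6 cycles in total.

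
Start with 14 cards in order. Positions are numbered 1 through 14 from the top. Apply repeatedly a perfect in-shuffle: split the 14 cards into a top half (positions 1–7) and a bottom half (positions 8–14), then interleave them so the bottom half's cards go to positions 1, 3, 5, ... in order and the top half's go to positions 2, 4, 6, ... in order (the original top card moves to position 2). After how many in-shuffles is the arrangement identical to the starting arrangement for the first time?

4

The in-shuffle permutes the 14 positions with cycle lengths [2, 4, 4, 4].
Every card is home exactly when every cycle has completed a whole number of laps, i.e. after lcm(2, 4) = 4 in-shuffles.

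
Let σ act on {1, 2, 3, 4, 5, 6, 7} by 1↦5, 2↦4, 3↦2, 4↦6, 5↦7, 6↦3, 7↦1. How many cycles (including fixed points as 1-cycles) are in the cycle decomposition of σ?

2

Cycle decomposition: (1 5 7) (2 4 6 3).
2 cycles.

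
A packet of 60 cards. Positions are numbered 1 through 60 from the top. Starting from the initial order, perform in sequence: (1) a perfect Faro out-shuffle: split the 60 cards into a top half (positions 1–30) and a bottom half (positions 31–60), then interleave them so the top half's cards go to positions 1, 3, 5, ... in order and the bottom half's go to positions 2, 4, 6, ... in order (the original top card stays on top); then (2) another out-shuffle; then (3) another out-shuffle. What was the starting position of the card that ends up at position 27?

19

Undo the operations in reverse order, starting from position 27:
  undo op 3 (out-shuffle, from top half): 27 ← 14
  undo op 2 (out-shuffle, from bottom half): 14 ← 37
  undo op 1 (out-shuffle, from top half): 37 ← 19
So the card at position 27 came from original position 19.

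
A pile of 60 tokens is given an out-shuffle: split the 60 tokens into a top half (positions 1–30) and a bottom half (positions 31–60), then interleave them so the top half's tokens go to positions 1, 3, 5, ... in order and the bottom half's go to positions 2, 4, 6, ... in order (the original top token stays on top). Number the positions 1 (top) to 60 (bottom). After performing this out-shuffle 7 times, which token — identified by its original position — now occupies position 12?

8

Work backwards from position 12, undoing one out-shuffle at a time:
12 ← 36 ← 48 ← 54 ← 57 ← 29 ← 15 ← 8
So the token now at position 12 started at position 8.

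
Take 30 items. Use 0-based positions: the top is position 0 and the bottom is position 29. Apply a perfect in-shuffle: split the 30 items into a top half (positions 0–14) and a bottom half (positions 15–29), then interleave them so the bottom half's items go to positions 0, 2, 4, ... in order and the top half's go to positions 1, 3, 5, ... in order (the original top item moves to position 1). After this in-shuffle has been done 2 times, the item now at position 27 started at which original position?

6

Work backwards from position 27, undoing one in-shuffle at a time:
27 ← 13 ← 6
So the item now at position 27 started at position 6.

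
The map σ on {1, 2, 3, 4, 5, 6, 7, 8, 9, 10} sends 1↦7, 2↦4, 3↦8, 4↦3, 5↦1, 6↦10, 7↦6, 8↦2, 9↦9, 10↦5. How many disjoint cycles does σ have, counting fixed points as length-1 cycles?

3

Cycle decomposition: (1 7 6 10 5) (2 4 3 8) (9).
3 cycles.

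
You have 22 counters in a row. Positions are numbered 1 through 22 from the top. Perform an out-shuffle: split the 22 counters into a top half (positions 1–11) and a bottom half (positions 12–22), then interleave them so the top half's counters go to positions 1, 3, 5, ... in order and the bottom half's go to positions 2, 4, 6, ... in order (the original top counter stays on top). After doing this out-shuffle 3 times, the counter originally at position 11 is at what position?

18

Track the counter's position through each out-shuffle:
11 → 21 → 20 → 18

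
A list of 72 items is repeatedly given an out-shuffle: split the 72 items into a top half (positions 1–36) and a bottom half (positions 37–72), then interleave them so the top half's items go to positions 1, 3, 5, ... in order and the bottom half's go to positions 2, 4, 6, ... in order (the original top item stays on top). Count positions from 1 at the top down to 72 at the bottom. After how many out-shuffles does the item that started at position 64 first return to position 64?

Follow position 64 under repeated out-shuffles:
64 → 56 → 40 → 8 → 15 → 29 → 57 → 42 → ... → 64 (length 35)
It first returns after 35 out-shuffles.

35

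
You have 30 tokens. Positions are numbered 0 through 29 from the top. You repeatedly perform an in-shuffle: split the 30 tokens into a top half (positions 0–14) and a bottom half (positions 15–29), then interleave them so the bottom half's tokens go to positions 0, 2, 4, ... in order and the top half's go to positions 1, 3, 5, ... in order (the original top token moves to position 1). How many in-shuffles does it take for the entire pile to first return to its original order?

The in-shuffle permutes the 30 positions with cycle lengths [5, 5, 5, 5, 5, 5].
Every token is home exactly when every cycle has completed a whole number of laps, i.e. after lcm(5) = 5 in-shuffles.

5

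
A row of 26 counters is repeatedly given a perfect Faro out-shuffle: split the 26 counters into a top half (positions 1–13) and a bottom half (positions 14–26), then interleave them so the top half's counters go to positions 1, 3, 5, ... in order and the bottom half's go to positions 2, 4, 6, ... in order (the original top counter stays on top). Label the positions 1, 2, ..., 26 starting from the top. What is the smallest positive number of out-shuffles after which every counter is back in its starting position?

The out-shuffle permutes the 26 positions with cycle lengths [1, 1, 4, 20].
Every counter is home exactly when every cycle has completed a whole number of laps, i.e. after lcm(1, 4, 20) = 20 out-shuffles.

20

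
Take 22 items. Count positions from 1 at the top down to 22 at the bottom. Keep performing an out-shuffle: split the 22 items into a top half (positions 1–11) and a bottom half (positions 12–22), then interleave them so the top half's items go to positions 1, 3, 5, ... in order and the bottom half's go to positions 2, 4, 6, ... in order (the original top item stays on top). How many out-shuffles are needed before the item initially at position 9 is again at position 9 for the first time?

6

Follow position 9 under repeated out-shuffles:
9 → 17 → 12 → 2 → 3 → 5 → 9
It first returns after 6 out-shuffles.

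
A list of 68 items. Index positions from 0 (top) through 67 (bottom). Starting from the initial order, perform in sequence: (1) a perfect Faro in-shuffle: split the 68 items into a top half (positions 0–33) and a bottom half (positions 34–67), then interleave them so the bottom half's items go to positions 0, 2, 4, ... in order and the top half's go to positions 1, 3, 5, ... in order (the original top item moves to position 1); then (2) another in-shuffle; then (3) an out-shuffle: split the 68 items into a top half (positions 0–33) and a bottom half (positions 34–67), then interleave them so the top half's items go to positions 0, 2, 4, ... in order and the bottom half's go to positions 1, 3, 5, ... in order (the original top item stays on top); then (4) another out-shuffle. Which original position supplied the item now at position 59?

Undo the operations in reverse order, starting from position 59:
  undo op 4 (out-shuffle, from bottom half): 59 ← 63
  undo op 3 (out-shuffle, from bottom half): 63 ← 65
  undo op 2 (in-shuffle, from top half): 65 ← 32
  undo op 1 (in-shuffle, from bottom half): 32 ← 50
So the item at position 59 came from original position 50.

50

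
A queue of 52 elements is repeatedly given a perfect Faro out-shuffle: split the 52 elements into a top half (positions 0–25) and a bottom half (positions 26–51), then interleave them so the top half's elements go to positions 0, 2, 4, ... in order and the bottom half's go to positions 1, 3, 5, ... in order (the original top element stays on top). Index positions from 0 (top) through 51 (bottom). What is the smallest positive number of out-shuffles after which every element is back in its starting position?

The out-shuffle permutes the 52 positions with cycle lengths [1, 1, 2, 8, 8, 8, 8, 8, 8].
Every element is home exactly when every cycle has completed a whole number of laps, i.e. after lcm(1, 2, 8) = 8 out-shuffles.

8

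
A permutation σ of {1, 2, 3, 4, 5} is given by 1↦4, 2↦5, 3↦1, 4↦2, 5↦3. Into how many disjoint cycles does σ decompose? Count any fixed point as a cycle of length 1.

Cycle decomposition: (1 4 2 5 3).
1 cycle.

1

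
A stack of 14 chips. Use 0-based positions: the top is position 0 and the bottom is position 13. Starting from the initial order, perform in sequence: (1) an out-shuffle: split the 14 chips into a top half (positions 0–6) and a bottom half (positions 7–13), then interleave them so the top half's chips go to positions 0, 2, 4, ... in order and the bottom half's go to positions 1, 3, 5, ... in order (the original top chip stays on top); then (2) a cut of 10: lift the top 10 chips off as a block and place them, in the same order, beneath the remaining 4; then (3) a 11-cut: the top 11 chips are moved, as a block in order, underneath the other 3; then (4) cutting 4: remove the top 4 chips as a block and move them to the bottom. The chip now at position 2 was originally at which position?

13

Undo the operations in reverse order, starting from position 2:
  undo op 4 (cut 4): 2 ← 6
  undo op 3 (cut 11): 6 ← 3
  undo op 2 (cut 10): 3 ← 13
  undo op 1 (out-shuffle, from bottom half): 13 ← 13
So the chip at position 2 came from original position 13.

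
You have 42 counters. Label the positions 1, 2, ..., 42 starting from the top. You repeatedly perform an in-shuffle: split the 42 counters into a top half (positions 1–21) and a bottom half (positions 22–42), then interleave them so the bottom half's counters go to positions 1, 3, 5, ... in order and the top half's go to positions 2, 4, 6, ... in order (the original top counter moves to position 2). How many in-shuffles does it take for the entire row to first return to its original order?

14

The in-shuffle permutes the 42 positions with cycle lengths [14, 14, 14].
Every counter is home exactly when every cycle has completed a whole number of laps, i.e. after lcm(14) = 14 in-shuffles.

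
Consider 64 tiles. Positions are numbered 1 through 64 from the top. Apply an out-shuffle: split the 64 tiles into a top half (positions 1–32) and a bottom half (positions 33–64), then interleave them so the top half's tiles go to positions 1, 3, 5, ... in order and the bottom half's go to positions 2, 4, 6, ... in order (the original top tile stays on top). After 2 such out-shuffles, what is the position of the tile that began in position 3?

9

Track the tile's position through each out-shuffle:
3 → 5 → 9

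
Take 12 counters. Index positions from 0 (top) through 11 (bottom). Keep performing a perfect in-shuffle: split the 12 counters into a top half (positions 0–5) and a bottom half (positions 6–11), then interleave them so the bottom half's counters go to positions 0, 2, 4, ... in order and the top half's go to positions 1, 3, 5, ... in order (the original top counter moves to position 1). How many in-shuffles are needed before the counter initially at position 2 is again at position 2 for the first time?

12

Follow position 2 under repeated in-shuffles:
2 → 5 → 11 → 10 → 8 → 4 → 9 → 6 → 0 → 1 → 3 → 7 → 2
It first returns after 12 in-shuffles.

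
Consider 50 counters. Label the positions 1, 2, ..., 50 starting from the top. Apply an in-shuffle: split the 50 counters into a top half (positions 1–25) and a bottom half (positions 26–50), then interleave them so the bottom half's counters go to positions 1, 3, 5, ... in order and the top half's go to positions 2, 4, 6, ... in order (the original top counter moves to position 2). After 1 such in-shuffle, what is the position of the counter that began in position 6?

12

Track the counter's position through each in-shuffle:
6 → 12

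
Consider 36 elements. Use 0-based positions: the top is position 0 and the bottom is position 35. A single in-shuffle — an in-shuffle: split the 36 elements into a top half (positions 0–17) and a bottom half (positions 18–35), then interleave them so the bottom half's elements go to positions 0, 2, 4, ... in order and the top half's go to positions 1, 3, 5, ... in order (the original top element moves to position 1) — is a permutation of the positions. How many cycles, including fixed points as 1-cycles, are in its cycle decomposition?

1

Trace each unvisited position around until it returns:
(0 1 3 7 15 31 ... len 36)
1 cycle in total.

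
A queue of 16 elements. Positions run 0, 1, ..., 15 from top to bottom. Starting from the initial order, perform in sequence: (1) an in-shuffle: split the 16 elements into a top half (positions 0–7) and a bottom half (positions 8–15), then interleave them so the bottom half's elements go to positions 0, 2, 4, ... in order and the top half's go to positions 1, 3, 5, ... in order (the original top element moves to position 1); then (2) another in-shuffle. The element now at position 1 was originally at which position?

8

Undo the operations in reverse order, starting from position 1:
  undo op 2 (in-shuffle, from top half): 1 ← 0
  undo op 1 (in-shuffle, from bottom half): 0 ← 8
So the element at position 1 came from original position 8.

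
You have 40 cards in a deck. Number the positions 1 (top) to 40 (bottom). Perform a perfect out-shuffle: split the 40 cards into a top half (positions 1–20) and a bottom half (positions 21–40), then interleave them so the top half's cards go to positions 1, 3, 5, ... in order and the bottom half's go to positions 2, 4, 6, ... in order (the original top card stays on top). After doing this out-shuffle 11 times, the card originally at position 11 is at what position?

Track the card's position through each out-shuffle:
11 → 21 → 2 → 3 → 5 → 9 → 17 → 33 → 26 → 12 → 23 → 6

6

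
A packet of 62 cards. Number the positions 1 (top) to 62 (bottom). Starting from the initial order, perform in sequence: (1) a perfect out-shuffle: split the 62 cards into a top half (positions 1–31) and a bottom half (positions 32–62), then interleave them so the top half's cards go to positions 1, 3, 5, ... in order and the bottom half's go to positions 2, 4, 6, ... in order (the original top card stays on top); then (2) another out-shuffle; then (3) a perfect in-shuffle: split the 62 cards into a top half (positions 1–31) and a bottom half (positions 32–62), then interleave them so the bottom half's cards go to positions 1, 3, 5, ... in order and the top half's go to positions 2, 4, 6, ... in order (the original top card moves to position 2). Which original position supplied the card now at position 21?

57

Undo the operations in reverse order, starting from position 21:
  undo op 3 (in-shuffle, from bottom half): 21 ← 42
  undo op 2 (out-shuffle, from bottom half): 42 ← 52
  undo op 1 (out-shuffle, from bottom half): 52 ← 57
So the card at position 21 came from original position 57.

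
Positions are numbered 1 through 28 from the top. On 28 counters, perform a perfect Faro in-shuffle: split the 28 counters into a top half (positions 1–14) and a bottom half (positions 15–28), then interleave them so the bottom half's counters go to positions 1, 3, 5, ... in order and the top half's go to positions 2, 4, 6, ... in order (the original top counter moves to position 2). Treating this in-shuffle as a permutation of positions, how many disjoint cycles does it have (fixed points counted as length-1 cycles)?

Trace each unvisited position around until it returns:
(1 2 4 8 16 3 ... len 28)
1 cycle in total.

1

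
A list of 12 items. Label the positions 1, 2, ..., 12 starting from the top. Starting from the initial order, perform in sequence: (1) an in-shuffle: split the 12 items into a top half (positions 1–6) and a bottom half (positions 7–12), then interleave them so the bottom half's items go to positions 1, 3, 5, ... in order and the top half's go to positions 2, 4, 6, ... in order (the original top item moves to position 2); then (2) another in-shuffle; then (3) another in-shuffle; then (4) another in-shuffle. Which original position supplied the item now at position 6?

2

Undo the operations in reverse order, starting from position 6:
  undo op 4 (in-shuffle, from top half): 6 ← 3
  undo op 3 (in-shuffle, from bottom half): 3 ← 8
  undo op 2 (in-shuffle, from top half): 8 ← 4
  undo op 1 (in-shuffle, from top half): 4 ← 2
So the item at position 6 came from original position 2.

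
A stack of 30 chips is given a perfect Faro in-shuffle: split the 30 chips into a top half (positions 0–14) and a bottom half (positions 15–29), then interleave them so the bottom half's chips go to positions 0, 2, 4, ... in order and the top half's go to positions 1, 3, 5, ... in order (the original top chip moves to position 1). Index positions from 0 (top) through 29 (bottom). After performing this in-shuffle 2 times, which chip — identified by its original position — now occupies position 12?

Work backwards from position 12, undoing one in-shuffle at a time:
12 ← 21 ← 10
So the chip now at position 12 started at position 10.

10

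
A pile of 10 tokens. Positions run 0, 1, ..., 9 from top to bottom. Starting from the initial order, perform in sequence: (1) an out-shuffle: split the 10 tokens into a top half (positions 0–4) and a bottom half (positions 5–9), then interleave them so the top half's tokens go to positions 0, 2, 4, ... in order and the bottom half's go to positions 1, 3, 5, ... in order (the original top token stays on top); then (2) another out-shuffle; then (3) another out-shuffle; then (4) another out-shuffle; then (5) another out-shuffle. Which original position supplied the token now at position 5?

1

Undo the operations in reverse order, starting from position 5:
  undo op 5 (out-shuffle, from bottom half): 5 ← 7
  undo op 4 (out-shuffle, from bottom half): 7 ← 8
  undo op 3 (out-shuffle, from top half): 8 ← 4
  undo op 2 (out-shuffle, from top half): 4 ← 2
  undo op 1 (out-shuffle, from top half): 2 ← 1
So the token at position 5 came from original position 1.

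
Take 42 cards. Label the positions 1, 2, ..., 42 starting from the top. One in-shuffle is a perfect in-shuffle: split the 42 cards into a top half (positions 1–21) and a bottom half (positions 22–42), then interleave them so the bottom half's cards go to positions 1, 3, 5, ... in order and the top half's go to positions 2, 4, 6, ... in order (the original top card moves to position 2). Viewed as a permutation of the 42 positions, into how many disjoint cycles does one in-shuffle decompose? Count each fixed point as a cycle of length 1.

Trace each unvisited position around until it returns:
(1 2 4 8 16 32 ... len 14) (3 6 12 24 5 10 ... len 14) (7 14 28 13 26 9 ... len 14)
3 cycles in total.

3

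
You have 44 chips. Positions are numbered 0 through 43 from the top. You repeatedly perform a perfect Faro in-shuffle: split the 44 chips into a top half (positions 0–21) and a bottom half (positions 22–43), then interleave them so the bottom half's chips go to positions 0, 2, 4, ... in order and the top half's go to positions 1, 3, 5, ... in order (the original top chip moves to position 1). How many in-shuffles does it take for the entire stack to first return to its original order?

12

The in-shuffle permutes the 44 positions with cycle lengths [2, 4, 4, 4, 6, 12, 12].
Every chip is home exactly when every cycle has completed a whole number of laps, i.e. after lcm(2, 4, 6, 12) = 12 in-shuffles.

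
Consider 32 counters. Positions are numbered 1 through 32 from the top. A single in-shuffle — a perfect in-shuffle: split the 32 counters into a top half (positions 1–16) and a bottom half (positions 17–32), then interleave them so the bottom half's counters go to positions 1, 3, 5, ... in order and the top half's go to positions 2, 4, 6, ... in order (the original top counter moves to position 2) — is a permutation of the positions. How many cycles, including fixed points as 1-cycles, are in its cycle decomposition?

4

Trace each unvisited position around until it returns:
(1 2 4 8 16 32 31 29 25 17) (3 6 12 24 15 30 27 21 9 18) (5 10 20 7 14 28 23 13 26 19) (11 22)
4 cycles in total.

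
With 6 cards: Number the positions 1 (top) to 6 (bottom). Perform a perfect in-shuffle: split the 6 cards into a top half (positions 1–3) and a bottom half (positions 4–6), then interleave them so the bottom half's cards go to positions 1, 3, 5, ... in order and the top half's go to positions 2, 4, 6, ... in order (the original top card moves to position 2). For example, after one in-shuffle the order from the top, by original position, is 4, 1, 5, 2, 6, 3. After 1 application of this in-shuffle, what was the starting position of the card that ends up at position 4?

2

Work backwards from position 4, undoing one in-shuffle at a time:
4 ← 2
So the card now at position 4 started at position 2.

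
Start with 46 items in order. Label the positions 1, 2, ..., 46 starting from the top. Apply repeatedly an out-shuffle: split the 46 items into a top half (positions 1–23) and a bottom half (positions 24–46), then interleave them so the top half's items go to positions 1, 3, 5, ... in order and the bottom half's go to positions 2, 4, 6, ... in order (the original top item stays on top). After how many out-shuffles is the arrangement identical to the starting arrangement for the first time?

The out-shuffle permutes the 46 positions with cycle lengths [1, 1, 2, 4, 4, 4, 6, 12, 12].
Every item is home exactly when every cycle has completed a whole number of laps, i.e. after lcm(1, 2, 4, 6, 12) = 12 out-shuffles.

12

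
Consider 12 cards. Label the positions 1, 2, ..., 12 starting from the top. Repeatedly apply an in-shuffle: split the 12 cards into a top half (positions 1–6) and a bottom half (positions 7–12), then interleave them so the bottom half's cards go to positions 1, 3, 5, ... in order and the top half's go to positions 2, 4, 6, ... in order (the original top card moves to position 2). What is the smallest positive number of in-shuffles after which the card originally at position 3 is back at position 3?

Follow position 3 under repeated in-shuffles:
3 → 6 → 12 → 11 → 9 → 5 → 10 → 7 → 1 → 2 → 4 → 8 → 3
It first returns after 12 in-shuffles.

12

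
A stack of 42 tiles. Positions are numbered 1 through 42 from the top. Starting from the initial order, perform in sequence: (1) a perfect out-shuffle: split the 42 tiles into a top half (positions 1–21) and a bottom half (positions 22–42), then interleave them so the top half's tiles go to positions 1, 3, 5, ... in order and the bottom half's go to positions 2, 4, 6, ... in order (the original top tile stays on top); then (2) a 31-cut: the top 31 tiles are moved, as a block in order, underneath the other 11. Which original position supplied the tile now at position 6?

19

Undo the operations in reverse order, starting from position 6:
  undo op 2 (cut 31): 6 ← 37
  undo op 1 (out-shuffle, from top half): 37 ← 19
So the tile at position 6 came from original position 19.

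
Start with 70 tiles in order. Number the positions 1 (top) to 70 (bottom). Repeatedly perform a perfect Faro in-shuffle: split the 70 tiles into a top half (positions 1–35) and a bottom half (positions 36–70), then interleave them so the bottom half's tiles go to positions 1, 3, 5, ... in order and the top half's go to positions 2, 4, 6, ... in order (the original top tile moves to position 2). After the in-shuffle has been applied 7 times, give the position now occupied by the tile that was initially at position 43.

Track the tile's position through each in-shuffle:
43 → 15 → 30 → 60 → 49 → 27 → 54 → 37

37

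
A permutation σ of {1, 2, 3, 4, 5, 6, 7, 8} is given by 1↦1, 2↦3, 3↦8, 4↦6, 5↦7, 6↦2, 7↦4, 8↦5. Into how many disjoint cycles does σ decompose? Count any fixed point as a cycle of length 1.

Cycle decomposition: (1) (2 3 8 5 7 4 6).
2 cycles.

2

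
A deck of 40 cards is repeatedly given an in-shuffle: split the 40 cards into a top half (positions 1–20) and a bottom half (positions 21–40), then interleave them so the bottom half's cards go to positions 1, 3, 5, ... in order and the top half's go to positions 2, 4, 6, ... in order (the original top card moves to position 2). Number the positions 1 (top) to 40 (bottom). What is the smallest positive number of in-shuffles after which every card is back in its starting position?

20

The in-shuffle permutes the 40 positions with cycle lengths [20, 20].
Every card is home exactly when every cycle has completed a whole number of laps, i.e. after lcm(20) = 20 in-shuffles.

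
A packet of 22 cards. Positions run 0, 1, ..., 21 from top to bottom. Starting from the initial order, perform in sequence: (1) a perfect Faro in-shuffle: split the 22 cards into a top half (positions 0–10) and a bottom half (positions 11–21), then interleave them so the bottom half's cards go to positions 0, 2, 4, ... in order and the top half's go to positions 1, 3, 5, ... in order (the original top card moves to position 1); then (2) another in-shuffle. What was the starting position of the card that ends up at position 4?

Undo the operations in reverse order, starting from position 4:
  undo op 2 (in-shuffle, from bottom half): 4 ← 13
  undo op 1 (in-shuffle, from top half): 13 ← 6
So the card at position 4 came from original position 6.

6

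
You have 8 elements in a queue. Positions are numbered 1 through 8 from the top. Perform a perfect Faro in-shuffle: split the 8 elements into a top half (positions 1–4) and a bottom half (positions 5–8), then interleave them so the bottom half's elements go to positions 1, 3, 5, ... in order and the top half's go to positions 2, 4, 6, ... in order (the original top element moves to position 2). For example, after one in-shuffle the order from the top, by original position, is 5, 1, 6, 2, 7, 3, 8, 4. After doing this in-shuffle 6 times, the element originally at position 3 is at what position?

Track the element's position through each in-shuffle:
3 → 6 → 3 → 6 → 3 → 6 → 3

3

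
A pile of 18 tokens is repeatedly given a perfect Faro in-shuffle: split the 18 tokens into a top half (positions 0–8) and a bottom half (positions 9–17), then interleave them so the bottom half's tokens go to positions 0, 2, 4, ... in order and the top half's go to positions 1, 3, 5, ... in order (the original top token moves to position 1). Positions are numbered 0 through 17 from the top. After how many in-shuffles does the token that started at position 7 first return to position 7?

Follow position 7 under repeated in-shuffles:
7 → 15 → 12 → 6 → 13 → 8 → 17 → 16 → 14 → 10 → 2 → 5 → 11 → 4 → 9 → 0 → 1 → 3 → 7
It first returns after 18 in-shuffles.

18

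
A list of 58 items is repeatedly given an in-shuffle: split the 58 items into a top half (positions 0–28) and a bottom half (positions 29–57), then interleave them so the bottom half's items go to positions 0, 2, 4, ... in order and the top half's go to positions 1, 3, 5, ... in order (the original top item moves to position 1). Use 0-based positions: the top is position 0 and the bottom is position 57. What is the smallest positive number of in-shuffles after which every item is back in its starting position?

The in-shuffle permutes the 58 positions with cycle lengths [58].
Every item is home exactly when every cycle has completed a whole number of laps, i.e. after lcm(58) = 58 in-shuffles.

58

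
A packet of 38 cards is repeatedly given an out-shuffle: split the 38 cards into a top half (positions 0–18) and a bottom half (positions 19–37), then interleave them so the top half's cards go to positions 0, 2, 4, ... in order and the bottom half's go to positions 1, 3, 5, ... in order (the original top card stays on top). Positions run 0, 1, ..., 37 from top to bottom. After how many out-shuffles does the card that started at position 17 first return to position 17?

Follow position 17 under repeated out-shuffles:
17 → 34 → 31 → 25 → 13 → 26 → 15 → 30 → ... → 17 (length 36)
It first returns after 36 out-shuffles.

36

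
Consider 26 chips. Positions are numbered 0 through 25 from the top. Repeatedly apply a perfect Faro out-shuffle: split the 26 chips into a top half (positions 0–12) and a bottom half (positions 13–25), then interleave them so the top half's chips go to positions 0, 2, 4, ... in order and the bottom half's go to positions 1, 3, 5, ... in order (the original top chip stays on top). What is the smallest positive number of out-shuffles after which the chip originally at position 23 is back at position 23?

20

Follow position 23 under repeated out-shuffles:
23 → 21 → 17 → 9 → 18 → 11 → 22 → 19 → 13 → 1 → 2 → 4 → 8 → 16 → 7 → 14 → 3 → 6 → 12 → 24 → 23
It first returns after 20 out-shuffles.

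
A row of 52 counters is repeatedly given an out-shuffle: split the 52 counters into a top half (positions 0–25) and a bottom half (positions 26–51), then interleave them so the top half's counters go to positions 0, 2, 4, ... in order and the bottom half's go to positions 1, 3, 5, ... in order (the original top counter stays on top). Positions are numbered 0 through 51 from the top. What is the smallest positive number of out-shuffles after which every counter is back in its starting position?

8

The out-shuffle permutes the 52 positions with cycle lengths [1, 1, 2, 8, 8, 8, 8, 8, 8].
Every counter is home exactly when every cycle has completed a whole number of laps, i.e. after lcm(1, 2, 8) = 8 out-shuffles.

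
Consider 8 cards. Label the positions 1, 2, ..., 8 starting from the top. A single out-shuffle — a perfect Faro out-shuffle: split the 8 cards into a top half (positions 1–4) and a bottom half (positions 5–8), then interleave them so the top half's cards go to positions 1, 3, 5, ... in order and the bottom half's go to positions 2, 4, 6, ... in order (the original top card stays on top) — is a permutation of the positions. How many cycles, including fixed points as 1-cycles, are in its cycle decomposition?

Trace each unvisited position around until it returns:
(1) (2 3 5) (4 7 6) (8)
4 cycles in total.

4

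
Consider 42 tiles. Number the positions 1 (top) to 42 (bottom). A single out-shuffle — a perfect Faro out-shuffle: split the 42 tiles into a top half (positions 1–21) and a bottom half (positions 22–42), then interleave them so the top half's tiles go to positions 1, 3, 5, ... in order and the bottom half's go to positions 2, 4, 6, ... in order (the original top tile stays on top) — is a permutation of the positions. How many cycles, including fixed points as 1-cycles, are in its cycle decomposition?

Trace each unvisited position around until it returns:
(1) (2 3 5 9 17 33 ... len 20) (4 7 13 25 8 15 ... len 20) (42)
4 cycles in total.

4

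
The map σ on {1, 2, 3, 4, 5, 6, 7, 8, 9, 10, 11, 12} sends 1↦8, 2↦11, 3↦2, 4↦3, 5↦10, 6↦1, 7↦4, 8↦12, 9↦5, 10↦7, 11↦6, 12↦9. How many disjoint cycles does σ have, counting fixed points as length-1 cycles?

1

Cycle decomposition: (1 8 12 9 5 10 7 4 3 2 11 6).
1 cycle.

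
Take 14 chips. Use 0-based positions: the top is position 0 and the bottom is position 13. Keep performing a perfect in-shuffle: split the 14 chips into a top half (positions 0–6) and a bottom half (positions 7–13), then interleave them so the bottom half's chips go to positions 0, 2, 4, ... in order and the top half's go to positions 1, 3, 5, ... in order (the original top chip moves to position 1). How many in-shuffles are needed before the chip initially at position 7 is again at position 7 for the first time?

Follow position 7 under repeated in-shuffles:
7 → 0 → 1 → 3 → 7
It first returns after 4 in-shuffles.

4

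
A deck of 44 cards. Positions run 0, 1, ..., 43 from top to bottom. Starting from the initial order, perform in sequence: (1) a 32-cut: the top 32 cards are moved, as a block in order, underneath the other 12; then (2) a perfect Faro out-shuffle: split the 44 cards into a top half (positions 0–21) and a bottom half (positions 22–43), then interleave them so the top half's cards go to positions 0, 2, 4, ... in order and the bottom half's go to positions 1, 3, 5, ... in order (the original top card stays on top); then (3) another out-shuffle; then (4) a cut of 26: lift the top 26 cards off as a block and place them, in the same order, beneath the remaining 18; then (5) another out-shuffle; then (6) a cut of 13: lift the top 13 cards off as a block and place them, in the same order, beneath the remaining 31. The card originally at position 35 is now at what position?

4

Track the card from position 35 forward through each operation:
  after op 1 (cut 32): 35 → 3
  after op 2 (out-shuffle): 3 → 6
  after op 3 (out-shuffle): 6 → 12
  after op 4 (cut 26): 12 → 30
  after op 5 (out-shuffle): 30 → 17
  after op 6 (cut 13): 17 → 4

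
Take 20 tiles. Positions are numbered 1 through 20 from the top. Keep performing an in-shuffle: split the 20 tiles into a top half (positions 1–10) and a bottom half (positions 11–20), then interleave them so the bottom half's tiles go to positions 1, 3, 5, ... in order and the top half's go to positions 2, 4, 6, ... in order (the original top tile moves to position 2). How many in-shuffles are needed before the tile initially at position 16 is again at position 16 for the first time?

Follow position 16 under repeated in-shuffles:
16 → 11 → 1 → 2 → 4 → 8 → 16
It first returns after 6 in-shuffles.

6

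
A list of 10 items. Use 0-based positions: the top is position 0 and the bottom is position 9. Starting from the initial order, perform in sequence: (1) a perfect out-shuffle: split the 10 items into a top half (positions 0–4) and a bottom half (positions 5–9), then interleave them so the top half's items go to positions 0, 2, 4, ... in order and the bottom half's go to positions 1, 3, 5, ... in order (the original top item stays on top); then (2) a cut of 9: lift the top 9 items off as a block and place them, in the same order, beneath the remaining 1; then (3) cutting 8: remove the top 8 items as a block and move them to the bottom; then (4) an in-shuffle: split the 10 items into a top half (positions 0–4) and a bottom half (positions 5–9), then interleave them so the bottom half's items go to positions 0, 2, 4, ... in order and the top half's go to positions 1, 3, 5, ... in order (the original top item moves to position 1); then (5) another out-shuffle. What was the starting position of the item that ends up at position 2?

8

Undo the operations in reverse order, starting from position 2:
  undo op 5 (out-shuffle, from top half): 2 ← 1
  undo op 4 (in-shuffle, from top half): 1 ← 0
  undo op 3 (cut 8): 0 ← 8
  undo op 2 (cut 9): 8 ← 7
  undo op 1 (out-shuffle, from bottom half): 7 ← 8
So the item at position 2 came from original position 8.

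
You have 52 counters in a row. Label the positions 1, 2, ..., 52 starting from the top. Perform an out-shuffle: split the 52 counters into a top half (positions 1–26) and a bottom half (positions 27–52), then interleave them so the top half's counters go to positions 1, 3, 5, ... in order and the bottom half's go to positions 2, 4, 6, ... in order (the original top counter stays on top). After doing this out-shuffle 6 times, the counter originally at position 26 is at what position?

Track the counter's position through each out-shuffle:
26 → 51 → 50 → 48 → 44 → 36 → 20

20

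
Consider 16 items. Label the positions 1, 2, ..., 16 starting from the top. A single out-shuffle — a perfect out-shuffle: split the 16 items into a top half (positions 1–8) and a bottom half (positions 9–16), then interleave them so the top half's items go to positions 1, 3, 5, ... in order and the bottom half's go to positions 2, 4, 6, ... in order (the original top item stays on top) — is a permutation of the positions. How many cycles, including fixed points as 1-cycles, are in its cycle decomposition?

6

Trace each unvisited position around until it returns:
(1) (2 3 5 9) (4 7 13 10) (6 11) (8 15 14 12) (16)
6 cycles in total.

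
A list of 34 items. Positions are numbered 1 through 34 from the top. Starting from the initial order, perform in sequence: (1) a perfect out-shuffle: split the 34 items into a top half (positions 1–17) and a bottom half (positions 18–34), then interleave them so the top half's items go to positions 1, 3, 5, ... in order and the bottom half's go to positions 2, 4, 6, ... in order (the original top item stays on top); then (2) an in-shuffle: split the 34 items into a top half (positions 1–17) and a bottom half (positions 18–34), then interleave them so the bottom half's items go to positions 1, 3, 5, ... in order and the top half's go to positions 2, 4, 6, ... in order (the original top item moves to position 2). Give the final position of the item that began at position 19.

8

Track the item from position 19 forward through each operation:
  after op 1 (out-shuffle): 19 → 4
  after op 2 (in-shuffle): 4 → 8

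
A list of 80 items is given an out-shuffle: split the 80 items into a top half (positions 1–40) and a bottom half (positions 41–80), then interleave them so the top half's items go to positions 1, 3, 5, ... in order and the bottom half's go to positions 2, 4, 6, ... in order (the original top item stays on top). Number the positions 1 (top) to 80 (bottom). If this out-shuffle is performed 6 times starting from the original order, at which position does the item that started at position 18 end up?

62

Track the item's position through each out-shuffle:
18 → 35 → 69 → 58 → 36 → 71 → 62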